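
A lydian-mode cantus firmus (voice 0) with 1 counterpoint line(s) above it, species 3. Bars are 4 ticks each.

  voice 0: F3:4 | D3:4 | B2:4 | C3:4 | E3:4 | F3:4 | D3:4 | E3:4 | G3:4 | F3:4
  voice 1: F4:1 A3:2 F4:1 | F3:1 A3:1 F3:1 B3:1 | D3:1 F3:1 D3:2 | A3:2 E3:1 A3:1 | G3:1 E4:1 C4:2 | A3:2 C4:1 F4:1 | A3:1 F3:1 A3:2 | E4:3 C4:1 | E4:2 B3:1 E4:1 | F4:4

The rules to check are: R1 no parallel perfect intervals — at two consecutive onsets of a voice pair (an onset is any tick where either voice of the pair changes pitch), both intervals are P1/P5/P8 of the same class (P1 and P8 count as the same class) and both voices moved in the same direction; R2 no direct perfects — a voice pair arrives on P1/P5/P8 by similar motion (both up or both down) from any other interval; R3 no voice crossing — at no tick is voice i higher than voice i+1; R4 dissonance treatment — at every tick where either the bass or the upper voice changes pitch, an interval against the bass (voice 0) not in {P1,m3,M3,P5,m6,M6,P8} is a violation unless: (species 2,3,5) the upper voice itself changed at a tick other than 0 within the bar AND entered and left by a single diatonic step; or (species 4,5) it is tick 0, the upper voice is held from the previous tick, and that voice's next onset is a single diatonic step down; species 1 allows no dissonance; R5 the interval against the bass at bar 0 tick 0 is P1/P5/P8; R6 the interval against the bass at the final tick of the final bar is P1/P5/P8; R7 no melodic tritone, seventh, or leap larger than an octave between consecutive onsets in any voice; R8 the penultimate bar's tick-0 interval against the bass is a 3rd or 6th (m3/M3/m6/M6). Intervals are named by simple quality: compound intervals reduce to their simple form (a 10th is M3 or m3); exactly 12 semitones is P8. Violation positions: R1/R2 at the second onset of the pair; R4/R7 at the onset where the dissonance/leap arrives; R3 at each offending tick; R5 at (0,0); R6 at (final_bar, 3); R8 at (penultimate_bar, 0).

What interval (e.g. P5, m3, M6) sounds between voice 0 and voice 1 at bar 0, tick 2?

voice 0=F3 voice 1=A3 -> M3

M3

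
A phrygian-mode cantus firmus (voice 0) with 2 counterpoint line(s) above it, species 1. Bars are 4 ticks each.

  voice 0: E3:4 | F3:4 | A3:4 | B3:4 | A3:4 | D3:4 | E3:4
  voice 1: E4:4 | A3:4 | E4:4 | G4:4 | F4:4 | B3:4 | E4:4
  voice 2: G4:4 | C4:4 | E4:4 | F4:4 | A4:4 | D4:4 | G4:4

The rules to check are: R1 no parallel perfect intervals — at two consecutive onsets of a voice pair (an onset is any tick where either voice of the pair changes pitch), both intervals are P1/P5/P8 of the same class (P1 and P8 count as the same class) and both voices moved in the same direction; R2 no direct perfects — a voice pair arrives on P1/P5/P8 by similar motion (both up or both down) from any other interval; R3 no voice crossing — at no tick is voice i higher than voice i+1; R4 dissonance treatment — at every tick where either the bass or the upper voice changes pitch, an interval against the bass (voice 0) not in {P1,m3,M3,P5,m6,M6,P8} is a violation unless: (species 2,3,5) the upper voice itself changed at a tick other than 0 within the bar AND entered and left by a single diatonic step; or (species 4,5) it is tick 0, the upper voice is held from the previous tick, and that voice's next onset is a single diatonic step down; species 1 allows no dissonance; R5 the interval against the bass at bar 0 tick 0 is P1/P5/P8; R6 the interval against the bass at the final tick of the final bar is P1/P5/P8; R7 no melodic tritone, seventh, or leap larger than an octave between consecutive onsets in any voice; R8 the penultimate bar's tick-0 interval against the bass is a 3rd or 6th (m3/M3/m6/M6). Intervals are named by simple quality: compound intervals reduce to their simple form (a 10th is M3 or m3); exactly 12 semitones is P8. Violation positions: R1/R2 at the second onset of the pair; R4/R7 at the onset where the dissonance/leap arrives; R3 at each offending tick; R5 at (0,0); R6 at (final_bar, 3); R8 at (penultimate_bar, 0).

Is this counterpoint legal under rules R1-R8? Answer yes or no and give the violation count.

bar 0: v0=E3 v1=E4 v2=G4 (m3)
bar 1: v0=F3 v1=A3 v2=C4 (P5)
bar 2: v0=A3 v1=E4 v2=E4 (P5)
bar 3: v0=B3 v1=G4 v2=F4 (TT)
bar 4: v0=A3 v1=F4 v2=A4 (P8)
bar 5: v0=D3 v1=B3 v2=D4 (P8)
bar 6: v0=E3 v1=E4 v2=G4 (m3)
  R5 @ bar0.0: opens on m3
  R1 @ bar2.0: F3/C4 P5 -> A3/E4 P5 similar
  R2 @ bar2.0: F3/A3 M3 -> A3/E4 P5 similar
  R2 @ bar2.0: A3/C4 m3 -> E4/E4 P1 similar
  R3 @ bar3.0: G4 above F4
  R4 @ bar3.0: B3/F4 TT untreated
  R3 @ bar3.1: G4 above F4
  R3 @ bar3.2: G4 above F4
  R3 @ bar3.3: G4 above F4
  R1 @ bar5.0: A3/A4 P8 -> D3/D4 P8 similar
  R7 @ bar5.0: F4->B3 leap 6st
  R8 @ bar5.0: penult P8 not 3rd/6th
  R2 @ bar6.0: D3/B3 M6 -> E3/E4 P8 similar
  R6 @ bar6.3: closes on m3

No (14 violations)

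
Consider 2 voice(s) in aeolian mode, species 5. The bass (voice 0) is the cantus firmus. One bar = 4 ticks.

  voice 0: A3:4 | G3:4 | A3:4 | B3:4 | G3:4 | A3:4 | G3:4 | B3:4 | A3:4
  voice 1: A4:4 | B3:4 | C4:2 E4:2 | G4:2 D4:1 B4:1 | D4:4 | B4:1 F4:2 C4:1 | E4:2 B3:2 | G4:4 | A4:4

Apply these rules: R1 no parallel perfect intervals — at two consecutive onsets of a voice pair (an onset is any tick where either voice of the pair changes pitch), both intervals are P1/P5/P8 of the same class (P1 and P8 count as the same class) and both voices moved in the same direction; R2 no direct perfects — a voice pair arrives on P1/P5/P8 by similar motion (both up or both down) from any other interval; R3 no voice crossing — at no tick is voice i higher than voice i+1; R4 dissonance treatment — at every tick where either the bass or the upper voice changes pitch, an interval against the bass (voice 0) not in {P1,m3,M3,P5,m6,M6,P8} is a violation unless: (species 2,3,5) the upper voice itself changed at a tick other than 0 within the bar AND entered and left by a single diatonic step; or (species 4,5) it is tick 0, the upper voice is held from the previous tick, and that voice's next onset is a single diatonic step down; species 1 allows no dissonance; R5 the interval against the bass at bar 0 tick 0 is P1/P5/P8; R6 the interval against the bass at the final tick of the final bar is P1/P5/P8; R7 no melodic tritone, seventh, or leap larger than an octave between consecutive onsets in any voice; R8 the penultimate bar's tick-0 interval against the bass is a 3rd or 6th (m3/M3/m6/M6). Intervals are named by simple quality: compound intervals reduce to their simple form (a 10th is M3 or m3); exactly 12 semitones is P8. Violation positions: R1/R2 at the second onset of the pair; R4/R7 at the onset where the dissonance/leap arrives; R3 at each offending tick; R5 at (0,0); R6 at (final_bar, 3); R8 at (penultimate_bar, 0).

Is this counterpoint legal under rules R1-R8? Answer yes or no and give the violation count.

No (4 violations)

bar 0: v0=A3 v1=A4 (P8)
bar 1: v0=G3 v1=B3 (M3)
bar 2: v0=A3 v1=C4 (m3)
bar 3: v0=B3 v1=G4 (m6)
bar 4: v0=G3 v1=D4 (P5)
bar 5: v0=A3 v1=B4 (M2)
bar 6: v0=G3 v1=E4 (M6)
bar 7: v0=B3 v1=G4 (m6)
bar 8: v0=A3 v1=A4 (P8)
  R7 @ bar1.0: A4->B3 leap 10st
  R2 @ bar4.0: B3/B4 P8 -> G3/D4 P5 similar
  R4 @ bar5.0: A3/B4 M2 untreated
  R7 @ bar5.1: B4->F4 leap 6st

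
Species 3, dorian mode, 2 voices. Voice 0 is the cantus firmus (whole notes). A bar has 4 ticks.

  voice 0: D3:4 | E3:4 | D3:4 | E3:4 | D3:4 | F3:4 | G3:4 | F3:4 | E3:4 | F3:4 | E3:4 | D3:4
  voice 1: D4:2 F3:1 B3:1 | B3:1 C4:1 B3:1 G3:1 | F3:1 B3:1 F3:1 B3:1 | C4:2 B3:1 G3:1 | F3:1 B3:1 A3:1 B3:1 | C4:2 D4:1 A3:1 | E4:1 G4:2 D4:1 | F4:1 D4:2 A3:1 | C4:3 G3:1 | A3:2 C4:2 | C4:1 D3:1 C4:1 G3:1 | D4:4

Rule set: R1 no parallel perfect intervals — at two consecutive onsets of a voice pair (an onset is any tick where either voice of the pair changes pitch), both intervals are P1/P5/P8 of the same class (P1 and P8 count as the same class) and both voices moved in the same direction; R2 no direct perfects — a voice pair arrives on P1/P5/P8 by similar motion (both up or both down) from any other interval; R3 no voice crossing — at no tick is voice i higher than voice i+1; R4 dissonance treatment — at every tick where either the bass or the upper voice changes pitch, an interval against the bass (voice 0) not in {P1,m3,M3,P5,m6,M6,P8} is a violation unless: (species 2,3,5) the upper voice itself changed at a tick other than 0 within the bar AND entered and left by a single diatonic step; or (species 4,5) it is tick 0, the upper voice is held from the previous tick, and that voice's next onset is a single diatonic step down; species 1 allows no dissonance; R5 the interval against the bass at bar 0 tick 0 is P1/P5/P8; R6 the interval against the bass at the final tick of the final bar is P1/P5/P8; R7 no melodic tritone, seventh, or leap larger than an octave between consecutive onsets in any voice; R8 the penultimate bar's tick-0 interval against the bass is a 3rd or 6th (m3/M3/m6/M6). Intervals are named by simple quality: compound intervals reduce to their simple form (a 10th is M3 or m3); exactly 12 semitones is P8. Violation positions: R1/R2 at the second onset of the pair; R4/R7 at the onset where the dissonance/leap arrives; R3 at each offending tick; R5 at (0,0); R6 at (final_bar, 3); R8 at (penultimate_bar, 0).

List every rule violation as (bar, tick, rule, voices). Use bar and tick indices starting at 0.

bar 0: v0=D3 v1=D4 downbeat P8
bar 1: v0=E3 v1=B3 downbeat P5
bar 2: v0=D3 v1=F3 downbeat m3
bar 3: v0=E3 v1=C4 downbeat m6
bar 4: v0=D3 v1=F3 downbeat m3
bar 5: v0=F3 v1=C4 downbeat P5
bar 6: v0=G3 v1=E4 downbeat M6
bar 7: v0=F3 v1=F4 downbeat P8
bar 8: v0=E3 v1=C4 downbeat m6
bar 9: v0=F3 v1=A3 downbeat M3
bar 10: v0=E3 v1=C4 downbeat m6
bar 11: v0=D3 v1=D4 downbeat P8
  -> R7 @ bar 0 tick 3 v(1,): F3->B3 leap 6st
  -> R7 @ bar 2 tick 1 v(1,): F3->B3 leap 6st
  -> R7 @ bar 2 tick 2 v(1,): B3->F3 leap 6st
  -> R7 @ bar 2 tick 3 v(1,): F3->B3 leap 6st
  -> R7 @ bar 4 tick 1 v(1,): F3->B3 leap 6st
  -> R2 @ bar 5 tick 0 v(0, 1): D3/B3 M6 -> F3/C4 P5 similar
  -> R3 @ bar 10 tick 1 v(0, 1): E3 above D3
  -> R4 @ bar 10 tick 1 v(0, 1): E3/D3 M2 untreated
  -> R7 @ bar 10 tick 1 v(1,): C4->D3 leap 10st
  -> R7 @ bar 10 tick 2 v(1,): D3->C4 leap 10st

(0, 3, R7, (1,))
(2, 1, R7, (1,))
(2, 2, R7, (1,))
(2, 3, R7, (1,))
(4, 1, R7, (1,))
(5, 0, R2, (0, 1))
(10, 1, R3, (0, 1))
(10, 1, R4, (0, 1))
(10, 1, R7, (1,))
(10, 2, R7, (1,))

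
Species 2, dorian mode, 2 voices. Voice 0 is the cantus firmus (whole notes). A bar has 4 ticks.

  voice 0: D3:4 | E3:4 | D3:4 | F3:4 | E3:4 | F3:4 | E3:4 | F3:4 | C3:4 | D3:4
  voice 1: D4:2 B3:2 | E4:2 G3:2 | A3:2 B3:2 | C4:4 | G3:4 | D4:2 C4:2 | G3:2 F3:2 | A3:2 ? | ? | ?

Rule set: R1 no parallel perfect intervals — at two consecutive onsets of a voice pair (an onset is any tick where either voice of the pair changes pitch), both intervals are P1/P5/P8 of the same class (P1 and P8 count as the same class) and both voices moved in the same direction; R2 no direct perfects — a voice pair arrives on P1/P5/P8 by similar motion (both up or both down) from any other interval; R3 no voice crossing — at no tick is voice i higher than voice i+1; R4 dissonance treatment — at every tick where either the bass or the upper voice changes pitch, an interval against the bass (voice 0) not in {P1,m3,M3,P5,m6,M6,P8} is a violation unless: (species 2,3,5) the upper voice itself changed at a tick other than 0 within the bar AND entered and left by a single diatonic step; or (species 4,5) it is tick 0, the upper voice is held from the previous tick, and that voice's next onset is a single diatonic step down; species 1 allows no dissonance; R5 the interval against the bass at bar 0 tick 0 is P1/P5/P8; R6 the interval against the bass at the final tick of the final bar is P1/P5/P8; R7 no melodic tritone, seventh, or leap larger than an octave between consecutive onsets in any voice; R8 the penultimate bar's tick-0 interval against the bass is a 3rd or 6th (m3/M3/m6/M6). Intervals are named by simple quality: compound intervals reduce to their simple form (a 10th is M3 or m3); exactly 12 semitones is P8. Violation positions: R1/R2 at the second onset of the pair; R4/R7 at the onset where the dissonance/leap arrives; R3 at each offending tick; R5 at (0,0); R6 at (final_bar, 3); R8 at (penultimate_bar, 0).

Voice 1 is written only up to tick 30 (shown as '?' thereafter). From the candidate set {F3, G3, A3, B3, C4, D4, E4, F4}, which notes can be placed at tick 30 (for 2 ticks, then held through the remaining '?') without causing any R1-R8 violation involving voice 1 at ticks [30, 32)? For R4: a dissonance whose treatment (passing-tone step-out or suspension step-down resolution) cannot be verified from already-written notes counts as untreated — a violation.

F3: legal
G3: violates R4
A3: legal
B3: violates R4
C4: legal
D4: legal
E4: violates R4
F4: legal

{A3, C4, D4, F3, F4}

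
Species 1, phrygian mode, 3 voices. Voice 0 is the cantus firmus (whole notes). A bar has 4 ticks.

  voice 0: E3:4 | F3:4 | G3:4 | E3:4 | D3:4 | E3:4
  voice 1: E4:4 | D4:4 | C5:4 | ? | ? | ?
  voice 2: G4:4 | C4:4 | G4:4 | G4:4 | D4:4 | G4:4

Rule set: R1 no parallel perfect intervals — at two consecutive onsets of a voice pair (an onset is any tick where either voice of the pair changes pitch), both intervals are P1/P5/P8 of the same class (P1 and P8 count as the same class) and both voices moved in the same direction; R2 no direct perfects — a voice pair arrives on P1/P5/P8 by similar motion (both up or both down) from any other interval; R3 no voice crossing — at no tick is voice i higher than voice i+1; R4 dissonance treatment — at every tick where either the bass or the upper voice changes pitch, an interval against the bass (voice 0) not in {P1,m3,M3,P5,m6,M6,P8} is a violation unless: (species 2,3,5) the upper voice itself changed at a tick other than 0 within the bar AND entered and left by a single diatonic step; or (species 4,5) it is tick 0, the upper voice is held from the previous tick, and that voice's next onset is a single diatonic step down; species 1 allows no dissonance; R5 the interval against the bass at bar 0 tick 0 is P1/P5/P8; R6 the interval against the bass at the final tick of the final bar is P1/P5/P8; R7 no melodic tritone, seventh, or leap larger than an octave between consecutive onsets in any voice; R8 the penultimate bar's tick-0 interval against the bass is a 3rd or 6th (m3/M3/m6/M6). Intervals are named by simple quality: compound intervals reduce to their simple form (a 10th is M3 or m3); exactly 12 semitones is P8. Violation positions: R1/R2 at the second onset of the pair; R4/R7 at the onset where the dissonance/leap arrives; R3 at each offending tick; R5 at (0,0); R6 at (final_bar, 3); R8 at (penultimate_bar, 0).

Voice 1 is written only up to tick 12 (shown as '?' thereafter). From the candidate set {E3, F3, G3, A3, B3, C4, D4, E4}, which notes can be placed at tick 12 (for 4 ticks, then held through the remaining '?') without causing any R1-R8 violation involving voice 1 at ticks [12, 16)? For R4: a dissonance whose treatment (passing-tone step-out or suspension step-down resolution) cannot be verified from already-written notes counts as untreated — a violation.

E3: violates R2,R7
F3: violates R4,R7
G3: violates R7
A3: violates R4,R7
B3: violates R2,R7
C4: legal
D4: violates R4,R7
E4: violates R2

{C4}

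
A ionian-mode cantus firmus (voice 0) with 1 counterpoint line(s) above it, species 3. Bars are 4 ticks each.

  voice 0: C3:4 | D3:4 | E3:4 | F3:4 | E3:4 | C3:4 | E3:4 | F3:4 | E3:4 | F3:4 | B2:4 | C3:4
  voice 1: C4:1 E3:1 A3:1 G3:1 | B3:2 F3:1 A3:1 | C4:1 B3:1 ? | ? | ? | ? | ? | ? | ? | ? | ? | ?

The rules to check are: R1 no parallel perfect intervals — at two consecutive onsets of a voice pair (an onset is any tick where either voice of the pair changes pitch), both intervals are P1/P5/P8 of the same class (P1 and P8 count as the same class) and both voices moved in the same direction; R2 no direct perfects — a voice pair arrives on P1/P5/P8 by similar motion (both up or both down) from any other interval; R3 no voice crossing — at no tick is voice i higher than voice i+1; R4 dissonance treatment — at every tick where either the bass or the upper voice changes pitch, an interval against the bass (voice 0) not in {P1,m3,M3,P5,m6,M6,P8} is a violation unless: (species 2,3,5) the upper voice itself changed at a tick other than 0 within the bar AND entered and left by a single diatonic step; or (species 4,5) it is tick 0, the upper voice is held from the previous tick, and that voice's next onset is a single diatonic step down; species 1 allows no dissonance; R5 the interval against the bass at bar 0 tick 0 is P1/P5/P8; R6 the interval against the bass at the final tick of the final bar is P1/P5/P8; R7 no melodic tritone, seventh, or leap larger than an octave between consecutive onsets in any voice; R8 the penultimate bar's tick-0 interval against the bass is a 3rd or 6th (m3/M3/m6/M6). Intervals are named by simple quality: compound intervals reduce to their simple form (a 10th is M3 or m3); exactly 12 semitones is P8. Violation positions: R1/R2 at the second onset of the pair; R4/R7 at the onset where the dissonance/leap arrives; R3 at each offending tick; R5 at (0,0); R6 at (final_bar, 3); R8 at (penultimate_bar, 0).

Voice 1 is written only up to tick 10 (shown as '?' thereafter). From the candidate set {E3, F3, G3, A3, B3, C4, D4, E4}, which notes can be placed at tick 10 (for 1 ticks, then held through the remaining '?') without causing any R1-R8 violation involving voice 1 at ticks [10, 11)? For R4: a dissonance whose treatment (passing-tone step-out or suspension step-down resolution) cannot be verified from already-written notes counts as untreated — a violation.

E3: legal
F3: violates R4,R7
G3: legal
A3: violates R4
B3: legal
C4: legal
D4: violates R4
E4: legal

{B3, C4, E3, E4, G3}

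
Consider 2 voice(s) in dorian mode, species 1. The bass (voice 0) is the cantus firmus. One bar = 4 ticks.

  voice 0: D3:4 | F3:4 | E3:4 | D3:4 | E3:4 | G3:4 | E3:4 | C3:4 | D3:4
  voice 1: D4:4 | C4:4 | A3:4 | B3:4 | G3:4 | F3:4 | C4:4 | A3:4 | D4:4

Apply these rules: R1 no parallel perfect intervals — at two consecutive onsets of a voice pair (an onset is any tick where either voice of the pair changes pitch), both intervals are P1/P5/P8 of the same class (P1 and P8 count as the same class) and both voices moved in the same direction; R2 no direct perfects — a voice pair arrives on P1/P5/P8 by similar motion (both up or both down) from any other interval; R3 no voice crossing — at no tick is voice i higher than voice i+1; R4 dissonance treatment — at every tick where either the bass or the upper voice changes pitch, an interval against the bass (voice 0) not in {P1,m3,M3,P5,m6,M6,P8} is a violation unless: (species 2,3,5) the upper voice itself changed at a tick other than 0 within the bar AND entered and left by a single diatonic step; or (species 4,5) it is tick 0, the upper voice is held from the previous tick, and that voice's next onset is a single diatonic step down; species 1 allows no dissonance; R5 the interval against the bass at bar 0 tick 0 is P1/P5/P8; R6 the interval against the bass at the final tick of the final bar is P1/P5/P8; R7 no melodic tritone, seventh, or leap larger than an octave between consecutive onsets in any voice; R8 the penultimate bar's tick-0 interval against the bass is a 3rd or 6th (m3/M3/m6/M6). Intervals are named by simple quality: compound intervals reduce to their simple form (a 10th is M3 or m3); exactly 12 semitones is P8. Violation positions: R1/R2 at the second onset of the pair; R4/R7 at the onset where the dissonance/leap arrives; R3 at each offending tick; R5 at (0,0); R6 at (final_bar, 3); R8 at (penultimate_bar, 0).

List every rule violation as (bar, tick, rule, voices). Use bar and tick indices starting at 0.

(2, 0, R4, (0, 1))
(5, 0, R3, (0, 1))
(5, 0, R4, (0, 1))
(5, 1, R3, (0, 1))
(5, 2, R3, (0, 1))
(5, 3, R3, (0, 1))
(8, 0, R2, (0, 1))

bar 0: v0=D3 v1=D4 downbeat P8
bar 1: v0=F3 v1=C4 downbeat P5
bar 2: v0=E3 v1=A3 downbeat P4
bar 3: v0=D3 v1=B3 downbeat M6
bar 4: v0=E3 v1=G3 downbeat m3
bar 5: v0=G3 v1=F3 downbeat M2
bar 6: v0=E3 v1=C4 downbeat m6
bar 7: v0=C3 v1=A3 downbeat M6
bar 8: v0=D3 v1=D4 downbeat P8
  -> R4 @ bar 2 tick 0 v(0, 1): E3/A3 P4 untreated
  -> R3 @ bar 5 tick 0 v(0, 1): G3 above F3
  -> R4 @ bar 5 tick 0 v(0, 1): G3/F3 M2 untreated
  -> R3 @ bar 5 tick 1 v(0, 1): G3 above F3
  -> R3 @ bar 5 tick 2 v(0, 1): G3 above F3
  -> R3 @ bar 5 tick 3 v(0, 1): G3 above F3
  -> R2 @ bar 8 tick 0 v(0, 1): C3/A3 M6 -> D3/D4 P8 similar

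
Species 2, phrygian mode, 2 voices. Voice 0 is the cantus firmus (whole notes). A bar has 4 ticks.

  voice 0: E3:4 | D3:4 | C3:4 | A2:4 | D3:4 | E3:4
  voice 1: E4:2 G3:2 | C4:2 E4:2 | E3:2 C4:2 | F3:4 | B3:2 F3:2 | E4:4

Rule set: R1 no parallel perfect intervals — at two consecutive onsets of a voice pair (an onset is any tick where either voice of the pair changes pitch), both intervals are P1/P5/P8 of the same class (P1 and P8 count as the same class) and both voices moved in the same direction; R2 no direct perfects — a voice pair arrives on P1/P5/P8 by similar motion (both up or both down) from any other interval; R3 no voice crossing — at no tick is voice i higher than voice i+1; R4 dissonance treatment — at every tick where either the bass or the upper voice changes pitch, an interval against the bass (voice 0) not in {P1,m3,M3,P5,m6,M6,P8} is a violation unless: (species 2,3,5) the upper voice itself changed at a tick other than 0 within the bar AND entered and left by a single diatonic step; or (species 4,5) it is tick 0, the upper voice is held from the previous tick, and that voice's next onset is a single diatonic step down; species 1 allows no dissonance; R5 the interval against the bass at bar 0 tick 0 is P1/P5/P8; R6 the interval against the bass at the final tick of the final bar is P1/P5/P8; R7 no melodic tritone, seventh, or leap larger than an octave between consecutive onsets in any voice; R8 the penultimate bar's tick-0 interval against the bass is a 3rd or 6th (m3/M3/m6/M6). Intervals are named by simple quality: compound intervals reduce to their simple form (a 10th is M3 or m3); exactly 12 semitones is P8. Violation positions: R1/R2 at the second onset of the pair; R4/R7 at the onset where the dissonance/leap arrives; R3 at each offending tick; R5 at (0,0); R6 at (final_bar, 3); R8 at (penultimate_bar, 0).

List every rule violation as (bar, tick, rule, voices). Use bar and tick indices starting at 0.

(1, 0, R4, (0, 1))
(1, 2, R4, (0, 1))
(4, 0, R7, (1,))
(4, 2, R7, (1,))
(5, 0, R2, (0, 1))
(5, 0, R7, (1,))

bar 0: v0=E3 v1=E4 downbeat P8
bar 1: v0=D3 v1=C4 downbeat m7
bar 2: v0=C3 v1=E3 downbeat M3
bar 3: v0=A2 v1=F3 downbeat m6
bar 4: v0=D3 v1=B3 downbeat M6
bar 5: v0=E3 v1=E4 downbeat P8
  -> R4 @ bar 1 tick 0 v(0, 1): D3/C4 m7 untreated
  -> R4 @ bar 1 tick 2 v(0, 1): D3/E4 M2 untreated
  -> R7 @ bar 4 tick 0 v(1,): F3->B3 leap 6st
  -> R7 @ bar 4 tick 2 v(1,): B3->F3 leap 6st
  -> R2 @ bar 5 tick 0 v(0, 1): D3/F3 m3 -> E3/E4 P8 similar
  -> R7 @ bar 5 tick 0 v(1,): F3->E4 leap 11st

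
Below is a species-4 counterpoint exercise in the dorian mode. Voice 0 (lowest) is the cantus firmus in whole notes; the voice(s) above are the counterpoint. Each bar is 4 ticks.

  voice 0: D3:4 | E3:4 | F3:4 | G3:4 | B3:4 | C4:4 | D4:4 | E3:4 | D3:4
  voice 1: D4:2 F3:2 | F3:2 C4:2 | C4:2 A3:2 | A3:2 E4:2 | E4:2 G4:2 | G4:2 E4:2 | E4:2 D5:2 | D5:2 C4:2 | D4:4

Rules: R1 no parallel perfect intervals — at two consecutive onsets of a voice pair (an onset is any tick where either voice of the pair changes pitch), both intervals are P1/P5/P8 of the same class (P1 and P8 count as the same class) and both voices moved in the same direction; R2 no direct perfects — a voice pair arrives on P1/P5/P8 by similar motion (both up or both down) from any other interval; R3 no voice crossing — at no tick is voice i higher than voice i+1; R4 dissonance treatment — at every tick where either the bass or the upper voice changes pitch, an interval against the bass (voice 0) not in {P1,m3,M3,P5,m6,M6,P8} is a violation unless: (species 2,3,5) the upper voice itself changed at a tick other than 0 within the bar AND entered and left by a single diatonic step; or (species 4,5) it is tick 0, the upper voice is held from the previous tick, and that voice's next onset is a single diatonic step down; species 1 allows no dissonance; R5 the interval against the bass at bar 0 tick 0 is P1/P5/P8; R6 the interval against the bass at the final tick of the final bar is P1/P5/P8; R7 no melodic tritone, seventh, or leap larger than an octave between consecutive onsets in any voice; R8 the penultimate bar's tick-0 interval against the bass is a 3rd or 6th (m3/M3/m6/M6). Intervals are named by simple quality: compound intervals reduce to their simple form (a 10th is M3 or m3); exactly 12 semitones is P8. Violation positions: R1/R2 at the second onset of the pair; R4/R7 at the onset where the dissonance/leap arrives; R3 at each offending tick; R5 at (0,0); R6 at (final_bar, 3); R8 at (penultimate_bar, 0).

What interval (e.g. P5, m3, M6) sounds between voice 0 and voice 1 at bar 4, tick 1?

P4

voice 0=B3 voice 1=E4 -> P4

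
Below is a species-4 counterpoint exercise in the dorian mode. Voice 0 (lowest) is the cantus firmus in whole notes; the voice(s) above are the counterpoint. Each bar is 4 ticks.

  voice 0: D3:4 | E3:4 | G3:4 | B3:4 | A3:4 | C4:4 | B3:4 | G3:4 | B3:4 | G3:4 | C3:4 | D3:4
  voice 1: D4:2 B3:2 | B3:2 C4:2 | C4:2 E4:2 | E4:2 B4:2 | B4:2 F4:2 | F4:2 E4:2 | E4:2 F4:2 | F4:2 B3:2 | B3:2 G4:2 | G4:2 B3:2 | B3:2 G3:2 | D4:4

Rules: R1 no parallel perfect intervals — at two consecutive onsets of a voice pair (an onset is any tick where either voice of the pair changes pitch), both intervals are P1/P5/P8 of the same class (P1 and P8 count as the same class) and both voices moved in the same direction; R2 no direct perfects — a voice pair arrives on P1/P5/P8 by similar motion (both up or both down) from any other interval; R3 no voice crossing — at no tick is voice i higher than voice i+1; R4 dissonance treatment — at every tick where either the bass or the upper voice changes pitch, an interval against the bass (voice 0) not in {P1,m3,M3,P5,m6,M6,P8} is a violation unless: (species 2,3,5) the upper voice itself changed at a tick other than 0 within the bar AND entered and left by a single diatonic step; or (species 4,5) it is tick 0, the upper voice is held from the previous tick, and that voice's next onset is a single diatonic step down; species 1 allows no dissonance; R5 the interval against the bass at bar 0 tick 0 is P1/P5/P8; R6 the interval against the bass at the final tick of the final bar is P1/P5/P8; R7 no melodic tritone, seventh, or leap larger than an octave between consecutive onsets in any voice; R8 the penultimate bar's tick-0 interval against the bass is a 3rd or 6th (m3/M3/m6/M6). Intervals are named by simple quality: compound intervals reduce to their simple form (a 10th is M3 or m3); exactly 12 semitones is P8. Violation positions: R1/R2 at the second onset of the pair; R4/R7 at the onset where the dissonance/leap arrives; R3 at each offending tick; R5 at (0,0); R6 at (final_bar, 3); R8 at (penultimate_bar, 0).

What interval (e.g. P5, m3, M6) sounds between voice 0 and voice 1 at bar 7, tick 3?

voice 0=G3 voice 1=B3 -> M3

M3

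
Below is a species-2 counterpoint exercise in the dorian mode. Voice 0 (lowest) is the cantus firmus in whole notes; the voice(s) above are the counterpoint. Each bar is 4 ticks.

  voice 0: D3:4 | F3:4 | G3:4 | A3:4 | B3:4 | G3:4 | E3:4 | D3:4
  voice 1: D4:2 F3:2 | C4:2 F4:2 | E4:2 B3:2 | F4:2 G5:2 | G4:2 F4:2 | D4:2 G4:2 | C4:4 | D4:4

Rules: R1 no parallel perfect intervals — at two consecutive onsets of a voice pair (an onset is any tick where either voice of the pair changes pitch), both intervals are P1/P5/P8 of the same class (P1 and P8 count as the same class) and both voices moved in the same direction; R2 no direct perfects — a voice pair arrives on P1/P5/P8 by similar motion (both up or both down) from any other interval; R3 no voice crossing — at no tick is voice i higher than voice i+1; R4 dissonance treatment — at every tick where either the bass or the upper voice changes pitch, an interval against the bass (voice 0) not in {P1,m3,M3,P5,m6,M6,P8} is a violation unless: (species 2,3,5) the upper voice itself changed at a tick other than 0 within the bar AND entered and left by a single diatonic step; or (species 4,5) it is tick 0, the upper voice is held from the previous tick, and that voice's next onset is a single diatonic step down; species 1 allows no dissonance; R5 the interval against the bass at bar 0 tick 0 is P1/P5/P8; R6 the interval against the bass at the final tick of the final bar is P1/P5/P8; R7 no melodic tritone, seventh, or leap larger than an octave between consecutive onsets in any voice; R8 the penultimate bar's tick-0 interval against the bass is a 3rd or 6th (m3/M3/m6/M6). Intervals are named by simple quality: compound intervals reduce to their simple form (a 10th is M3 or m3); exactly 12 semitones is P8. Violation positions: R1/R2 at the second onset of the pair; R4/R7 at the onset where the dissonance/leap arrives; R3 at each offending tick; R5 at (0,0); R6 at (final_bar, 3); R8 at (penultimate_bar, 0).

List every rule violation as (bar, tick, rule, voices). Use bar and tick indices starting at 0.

bar 0: v0=D3 v1=D4 downbeat P8
bar 1: v0=F3 v1=C4 downbeat P5
bar 2: v0=G3 v1=E4 downbeat M6
bar 3: v0=A3 v1=F4 downbeat m6
bar 4: v0=B3 v1=G4 downbeat m6
bar 5: v0=G3 v1=D4 downbeat P5
bar 6: v0=E3 v1=C4 downbeat m6
bar 7: v0=D3 v1=D4 downbeat P8
  -> R2 @ bar 1 tick 0 v(0, 1): D3/F3 m3 -> F3/C4 P5 similar
  -> R7 @ bar 3 tick 0 v(1,): B3->F4 leap 6st
  -> R4 @ bar 3 tick 2 v(0, 1): A3/G5 m7 untreated
  -> R7 @ bar 3 tick 2 v(1,): F4->G5 leap 14st
  -> R4 @ bar 4 tick 2 v(0, 1): B3/F4 TT untreated
  -> R2 @ bar 5 tick 0 v(0, 1): B3/F4 TT -> G3/D4 P5 similar

(1, 0, R2, (0, 1))
(3, 0, R7, (1,))
(3, 2, R4, (0, 1))
(3, 2, R7, (1,))
(4, 2, R4, (0, 1))
(5, 0, R2, (0, 1))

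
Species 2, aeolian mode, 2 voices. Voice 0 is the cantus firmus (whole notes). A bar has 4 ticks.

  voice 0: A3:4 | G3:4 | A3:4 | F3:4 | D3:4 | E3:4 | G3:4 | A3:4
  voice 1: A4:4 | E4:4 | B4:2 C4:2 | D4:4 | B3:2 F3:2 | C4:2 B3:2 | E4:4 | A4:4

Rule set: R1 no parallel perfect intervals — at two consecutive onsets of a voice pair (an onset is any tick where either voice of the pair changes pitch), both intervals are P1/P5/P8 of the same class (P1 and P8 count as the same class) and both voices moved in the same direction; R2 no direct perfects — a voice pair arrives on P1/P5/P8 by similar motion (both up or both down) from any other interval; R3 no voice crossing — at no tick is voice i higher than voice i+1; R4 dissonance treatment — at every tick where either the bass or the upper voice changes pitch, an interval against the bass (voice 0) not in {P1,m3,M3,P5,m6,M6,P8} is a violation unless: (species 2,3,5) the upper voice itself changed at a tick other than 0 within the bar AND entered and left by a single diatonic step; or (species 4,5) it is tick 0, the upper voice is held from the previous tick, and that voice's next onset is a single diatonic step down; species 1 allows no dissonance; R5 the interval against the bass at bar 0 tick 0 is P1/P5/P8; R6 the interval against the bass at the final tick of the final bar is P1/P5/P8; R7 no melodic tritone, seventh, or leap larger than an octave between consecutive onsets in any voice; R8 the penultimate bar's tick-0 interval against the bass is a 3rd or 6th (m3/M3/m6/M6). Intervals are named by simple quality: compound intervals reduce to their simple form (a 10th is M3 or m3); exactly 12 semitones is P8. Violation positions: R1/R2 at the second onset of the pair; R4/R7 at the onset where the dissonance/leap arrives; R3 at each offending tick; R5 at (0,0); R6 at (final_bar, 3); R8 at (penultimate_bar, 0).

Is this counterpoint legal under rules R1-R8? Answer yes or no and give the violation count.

No (4 violations)

bar 0: v0=A3 v1=A4 (P8)
bar 1: v0=G3 v1=E4 (M6)
bar 2: v0=A3 v1=B4 (M2)
bar 3: v0=F3 v1=D4 (M6)
bar 4: v0=D3 v1=B3 (M6)
bar 5: v0=E3 v1=C4 (m6)
bar 6: v0=G3 v1=E4 (M6)
bar 7: v0=A3 v1=A4 (P8)
  R4 @ bar2.0: A3/B4 M2 untreated
  R7 @ bar2.2: B4->C4 leap 11st
  R7 @ bar4.2: B3->F3 leap 6st
  R2 @ bar7.0: G3/E4 M6 -> A3/A4 P8 similar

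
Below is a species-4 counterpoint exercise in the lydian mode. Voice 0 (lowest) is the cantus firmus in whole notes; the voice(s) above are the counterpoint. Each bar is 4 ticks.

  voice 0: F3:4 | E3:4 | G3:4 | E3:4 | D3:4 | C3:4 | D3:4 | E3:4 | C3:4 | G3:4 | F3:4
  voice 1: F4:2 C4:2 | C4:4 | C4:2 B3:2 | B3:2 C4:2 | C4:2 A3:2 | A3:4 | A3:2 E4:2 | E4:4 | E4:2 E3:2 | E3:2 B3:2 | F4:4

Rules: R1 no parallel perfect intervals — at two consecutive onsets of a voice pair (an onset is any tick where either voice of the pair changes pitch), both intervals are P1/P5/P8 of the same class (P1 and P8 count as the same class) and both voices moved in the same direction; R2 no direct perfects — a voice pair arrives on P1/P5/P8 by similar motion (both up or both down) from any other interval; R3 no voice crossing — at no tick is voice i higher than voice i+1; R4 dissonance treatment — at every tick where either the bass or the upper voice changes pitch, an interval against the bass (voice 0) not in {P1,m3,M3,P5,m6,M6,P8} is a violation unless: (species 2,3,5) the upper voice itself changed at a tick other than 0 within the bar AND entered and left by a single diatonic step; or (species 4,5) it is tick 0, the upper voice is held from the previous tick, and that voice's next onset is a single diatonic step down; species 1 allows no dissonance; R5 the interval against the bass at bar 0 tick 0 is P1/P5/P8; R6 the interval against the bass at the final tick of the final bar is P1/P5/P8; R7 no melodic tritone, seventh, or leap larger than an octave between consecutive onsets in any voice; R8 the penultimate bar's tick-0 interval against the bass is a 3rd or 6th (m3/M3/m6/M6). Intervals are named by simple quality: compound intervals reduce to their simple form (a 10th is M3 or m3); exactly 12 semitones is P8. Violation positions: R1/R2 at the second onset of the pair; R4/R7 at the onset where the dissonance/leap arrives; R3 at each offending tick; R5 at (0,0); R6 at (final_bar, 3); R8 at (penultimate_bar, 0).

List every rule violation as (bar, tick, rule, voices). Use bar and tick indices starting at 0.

bar 0: v0=F3 v1=F4 downbeat P8
bar 1: v0=E3 v1=C4 downbeat m6
bar 2: v0=G3 v1=C4 downbeat P4
bar 3: v0=E3 v1=B3 downbeat P5
bar 4: v0=D3 v1=C4 downbeat m7
bar 5: v0=C3 v1=A3 downbeat M6
bar 6: v0=D3 v1=A3 downbeat P5
bar 7: v0=E3 v1=E4 downbeat P8
bar 8: v0=C3 v1=E4 downbeat M3
bar 9: v0=G3 v1=E3 downbeat m3
bar 10: v0=F3 v1=F4 downbeat P8
  -> R4 @ bar 4 tick 0 v(0, 1): D3/C4 m7 untreated
  -> R4 @ bar 6 tick 2 v(0, 1): D3/E4 M2 untreated
  -> R3 @ bar 9 tick 0 v(0, 1): G3 above E3
  -> R3 @ bar 9 tick 1 v(0, 1): G3 above E3
  -> R7 @ bar 10 tick 0 v(1,): B3->F4 leap 6st

(4, 0, R4, (0, 1))
(6, 2, R4, (0, 1))
(9, 0, R3, (0, 1))
(9, 1, R3, (0, 1))
(10, 0, R7, (1,))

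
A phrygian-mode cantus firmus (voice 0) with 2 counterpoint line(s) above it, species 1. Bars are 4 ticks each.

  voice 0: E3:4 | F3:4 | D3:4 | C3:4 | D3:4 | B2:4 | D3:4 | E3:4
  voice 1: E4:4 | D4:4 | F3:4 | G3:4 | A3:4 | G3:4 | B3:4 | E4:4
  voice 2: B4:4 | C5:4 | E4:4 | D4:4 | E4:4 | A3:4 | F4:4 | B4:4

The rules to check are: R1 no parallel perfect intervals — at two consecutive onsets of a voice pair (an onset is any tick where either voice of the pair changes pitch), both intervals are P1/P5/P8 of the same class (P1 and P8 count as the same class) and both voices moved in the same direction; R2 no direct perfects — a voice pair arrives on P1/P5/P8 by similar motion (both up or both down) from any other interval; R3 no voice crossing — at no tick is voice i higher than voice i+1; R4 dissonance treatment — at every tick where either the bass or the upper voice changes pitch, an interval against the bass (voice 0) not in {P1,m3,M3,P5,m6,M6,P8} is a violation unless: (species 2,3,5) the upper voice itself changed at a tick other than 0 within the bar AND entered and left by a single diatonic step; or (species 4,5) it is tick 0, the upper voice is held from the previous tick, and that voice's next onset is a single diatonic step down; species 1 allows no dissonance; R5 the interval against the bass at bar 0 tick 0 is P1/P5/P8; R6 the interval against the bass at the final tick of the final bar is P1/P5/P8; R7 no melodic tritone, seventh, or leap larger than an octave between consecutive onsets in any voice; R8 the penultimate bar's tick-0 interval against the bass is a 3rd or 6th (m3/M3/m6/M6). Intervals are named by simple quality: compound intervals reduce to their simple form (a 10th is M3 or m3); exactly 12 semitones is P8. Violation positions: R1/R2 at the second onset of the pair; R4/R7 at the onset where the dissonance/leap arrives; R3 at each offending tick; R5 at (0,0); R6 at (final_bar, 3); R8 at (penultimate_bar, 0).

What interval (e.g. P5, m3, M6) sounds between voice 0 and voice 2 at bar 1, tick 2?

voice 0=F3 voice 2=C5 -> P5

P5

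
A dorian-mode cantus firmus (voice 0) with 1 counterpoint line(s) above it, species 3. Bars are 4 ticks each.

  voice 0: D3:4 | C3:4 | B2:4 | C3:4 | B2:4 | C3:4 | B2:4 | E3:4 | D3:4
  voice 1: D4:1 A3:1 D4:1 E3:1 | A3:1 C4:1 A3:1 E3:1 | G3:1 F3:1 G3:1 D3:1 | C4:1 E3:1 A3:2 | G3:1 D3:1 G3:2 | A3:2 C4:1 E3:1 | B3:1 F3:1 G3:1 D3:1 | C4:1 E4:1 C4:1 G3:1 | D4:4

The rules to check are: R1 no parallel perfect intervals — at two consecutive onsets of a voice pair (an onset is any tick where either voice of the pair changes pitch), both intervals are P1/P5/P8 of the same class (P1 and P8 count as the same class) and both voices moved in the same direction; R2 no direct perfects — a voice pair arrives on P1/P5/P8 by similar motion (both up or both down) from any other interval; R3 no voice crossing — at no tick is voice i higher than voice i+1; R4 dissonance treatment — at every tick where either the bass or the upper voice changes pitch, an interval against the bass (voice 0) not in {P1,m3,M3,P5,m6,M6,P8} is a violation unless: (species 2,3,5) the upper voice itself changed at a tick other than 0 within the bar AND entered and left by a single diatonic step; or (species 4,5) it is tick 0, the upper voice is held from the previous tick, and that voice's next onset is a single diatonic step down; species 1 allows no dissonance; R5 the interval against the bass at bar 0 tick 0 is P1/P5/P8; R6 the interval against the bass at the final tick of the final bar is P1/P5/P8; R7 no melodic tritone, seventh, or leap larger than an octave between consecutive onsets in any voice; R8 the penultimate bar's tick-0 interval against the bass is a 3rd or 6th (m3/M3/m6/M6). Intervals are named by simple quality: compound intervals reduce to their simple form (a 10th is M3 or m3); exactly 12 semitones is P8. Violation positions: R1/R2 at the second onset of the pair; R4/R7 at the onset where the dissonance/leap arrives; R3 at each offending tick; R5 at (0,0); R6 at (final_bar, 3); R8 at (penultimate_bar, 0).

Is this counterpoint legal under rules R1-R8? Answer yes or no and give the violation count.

bar 0: v0=D3 v1=D4 (P8)
bar 1: v0=C3 v1=A3 (M6)
bar 2: v0=B2 v1=G3 (m6)
bar 3: v0=C3 v1=C4 (P8)
bar 4: v0=B2 v1=G3 (m6)
bar 5: v0=C3 v1=A3 (M6)
bar 6: v0=B2 v1=B3 (P8)
bar 7: v0=E3 v1=C4 (m6)
bar 8: v0=D3 v1=D4 (P8)
  R4 @ bar0.3: D3/E3 M2 untreated
  R7 @ bar0.3: D4->E3 leap 10st
  R2 @ bar3.0: B2/D3 m3 -> C3/C4 P8 similar
  R7 @ bar3.0: D3->C4 leap 10st
  R4 @ bar6.1: B2/F3 TT untreated
  R7 @ bar6.1: B3->F3 leap 6st
  R7 @ bar7.0: D3->C4 leap 10st

No (7 violations)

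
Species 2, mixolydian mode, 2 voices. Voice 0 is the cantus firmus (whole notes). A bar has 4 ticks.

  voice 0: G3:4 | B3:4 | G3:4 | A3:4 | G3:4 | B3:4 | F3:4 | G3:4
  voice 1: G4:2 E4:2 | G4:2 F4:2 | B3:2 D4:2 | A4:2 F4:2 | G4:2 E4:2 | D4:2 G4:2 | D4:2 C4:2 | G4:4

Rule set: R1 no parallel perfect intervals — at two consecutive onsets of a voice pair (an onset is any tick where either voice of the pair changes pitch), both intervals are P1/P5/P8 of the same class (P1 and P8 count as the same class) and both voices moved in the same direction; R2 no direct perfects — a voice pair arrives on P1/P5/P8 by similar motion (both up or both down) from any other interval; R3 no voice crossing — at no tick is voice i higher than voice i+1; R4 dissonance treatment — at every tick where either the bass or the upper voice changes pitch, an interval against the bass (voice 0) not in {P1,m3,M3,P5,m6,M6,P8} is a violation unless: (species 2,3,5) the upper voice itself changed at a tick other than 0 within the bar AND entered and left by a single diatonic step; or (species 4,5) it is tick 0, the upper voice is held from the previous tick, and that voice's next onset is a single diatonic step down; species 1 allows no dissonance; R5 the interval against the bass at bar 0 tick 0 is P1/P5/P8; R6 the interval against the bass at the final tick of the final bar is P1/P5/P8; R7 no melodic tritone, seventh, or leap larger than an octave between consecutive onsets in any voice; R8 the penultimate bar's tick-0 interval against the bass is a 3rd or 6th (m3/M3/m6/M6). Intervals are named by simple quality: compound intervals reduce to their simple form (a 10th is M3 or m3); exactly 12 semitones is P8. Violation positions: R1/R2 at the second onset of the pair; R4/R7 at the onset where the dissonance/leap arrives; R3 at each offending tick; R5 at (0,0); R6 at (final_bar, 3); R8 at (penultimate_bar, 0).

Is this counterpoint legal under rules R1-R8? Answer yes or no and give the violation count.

bar 0: v0=G3 v1=G4 (P8)
bar 1: v0=B3 v1=G4 (m6)
bar 2: v0=G3 v1=B3 (M3)
bar 3: v0=A3 v1=A4 (P8)
bar 4: v0=G3 v1=G4 (P8)
bar 5: v0=B3 v1=D4 (m3)
bar 6: v0=F3 v1=D4 (M6)
bar 7: v0=G3 v1=G4 (P8)
  R4 @ bar1.2: B3/F4 TT untreated
  R7 @ bar2.0: F4->B3 leap 6st
  R2 @ bar3.0: G3/D4 P5 -> A3/A4 P8 similar
  R7 @ bar6.0: B3->F3 leap 6st
  R2 @ bar7.0: F3/C4 P5 -> G3/G4 P8 similar

No (5 violations)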